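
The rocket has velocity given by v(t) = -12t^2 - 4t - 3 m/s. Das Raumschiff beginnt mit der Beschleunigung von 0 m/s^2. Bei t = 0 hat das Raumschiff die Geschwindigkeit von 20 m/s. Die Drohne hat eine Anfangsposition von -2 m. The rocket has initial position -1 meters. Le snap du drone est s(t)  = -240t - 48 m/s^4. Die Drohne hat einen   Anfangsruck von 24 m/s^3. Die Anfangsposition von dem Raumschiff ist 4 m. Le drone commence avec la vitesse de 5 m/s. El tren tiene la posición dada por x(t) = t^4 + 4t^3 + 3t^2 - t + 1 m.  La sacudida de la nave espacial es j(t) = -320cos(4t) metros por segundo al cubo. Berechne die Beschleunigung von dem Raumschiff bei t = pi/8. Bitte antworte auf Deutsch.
Wir müssen unsere Gleichung für den Ruck j(t) = -320·cos(4·t) 1-mal integrieren. Durch Integration von dem Ruck und Verwendung der Anfangsbedingung a(0) = 0, erhalten wir a(t) = -80·sin(4·t). Aus der Gleichung für die Beschleunigung a(t) = -80·sin(4·t), setzen wir t = pi/8 ein und erhalten a = -80.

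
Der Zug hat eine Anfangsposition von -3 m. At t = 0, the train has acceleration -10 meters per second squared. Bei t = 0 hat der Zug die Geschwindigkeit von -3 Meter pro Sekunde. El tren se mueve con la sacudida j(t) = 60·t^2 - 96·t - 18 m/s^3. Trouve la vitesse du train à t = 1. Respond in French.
En partant du jerk j(t) = 60·t^2 - 96·t - 18, nous prenons 2 primitives. En prenant ∫j(t)dt et en appliquant a(0) = -10, nous trouvons a(t) = 20·t^3 - 48·t^2 - 18·t - 10. La primitive de l'accélération, avec v(0) = -3, donne la vitesse: v(t) = 5·t^4 - 16·t^3 - 9·t^2 - 10·t - 3. Nous avons la vitesse v(t) = 5·t^4 - 16·t^3 - 9·t^2 - 10·t - 3. En substituant t = 1: v(1) = -33.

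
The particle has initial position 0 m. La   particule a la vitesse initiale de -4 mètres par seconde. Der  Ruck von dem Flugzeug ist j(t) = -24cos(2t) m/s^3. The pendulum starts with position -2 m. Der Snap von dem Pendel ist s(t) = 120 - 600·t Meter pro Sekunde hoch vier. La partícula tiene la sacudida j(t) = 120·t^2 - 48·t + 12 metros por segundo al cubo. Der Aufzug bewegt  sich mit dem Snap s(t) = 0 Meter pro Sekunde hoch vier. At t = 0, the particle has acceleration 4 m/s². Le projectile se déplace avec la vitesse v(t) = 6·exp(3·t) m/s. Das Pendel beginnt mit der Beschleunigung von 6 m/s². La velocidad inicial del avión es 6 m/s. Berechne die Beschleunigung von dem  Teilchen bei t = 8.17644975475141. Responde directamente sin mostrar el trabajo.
Die Antwort ist 20362.8564617624.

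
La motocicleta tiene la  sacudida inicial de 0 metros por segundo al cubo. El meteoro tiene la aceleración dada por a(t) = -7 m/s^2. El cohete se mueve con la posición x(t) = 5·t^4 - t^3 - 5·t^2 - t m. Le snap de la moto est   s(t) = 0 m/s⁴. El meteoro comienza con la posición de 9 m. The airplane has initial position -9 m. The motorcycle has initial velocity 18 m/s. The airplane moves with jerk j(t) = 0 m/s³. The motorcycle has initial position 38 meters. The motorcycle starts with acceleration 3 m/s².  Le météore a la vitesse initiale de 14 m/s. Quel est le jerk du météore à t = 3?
En partant de l'accélération a(t) = -7, nous prenons 1 dérivée. En prenant d/dt de a(t), nous trouvons j(t) = 0. De l'équation du jerk j(t) = 0, nous substituons t = 3 pour obtenir j = 0.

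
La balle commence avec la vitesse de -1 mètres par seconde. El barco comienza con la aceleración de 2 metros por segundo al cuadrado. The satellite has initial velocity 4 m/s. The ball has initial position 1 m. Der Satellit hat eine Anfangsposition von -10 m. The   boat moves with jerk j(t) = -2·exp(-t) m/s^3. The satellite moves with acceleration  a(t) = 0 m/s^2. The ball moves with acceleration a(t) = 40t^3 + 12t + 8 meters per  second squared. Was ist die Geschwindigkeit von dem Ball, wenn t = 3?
Wir müssen die Stammfunktion unserer Gleichung für die Beschleunigung a(t) = 40·t^3 + 12·t + 8 1-mal finden. Mit ∫a(t)dt und Anwendung von v(0) = -1, finden wir v(t) = 10·t^4 + 6·t^2 + 8·t - 1. Mit v(t) = 10·t^4 + 6·t^2 + 8·t - 1 und Einsetzen von t = 3, finden wir v = 887.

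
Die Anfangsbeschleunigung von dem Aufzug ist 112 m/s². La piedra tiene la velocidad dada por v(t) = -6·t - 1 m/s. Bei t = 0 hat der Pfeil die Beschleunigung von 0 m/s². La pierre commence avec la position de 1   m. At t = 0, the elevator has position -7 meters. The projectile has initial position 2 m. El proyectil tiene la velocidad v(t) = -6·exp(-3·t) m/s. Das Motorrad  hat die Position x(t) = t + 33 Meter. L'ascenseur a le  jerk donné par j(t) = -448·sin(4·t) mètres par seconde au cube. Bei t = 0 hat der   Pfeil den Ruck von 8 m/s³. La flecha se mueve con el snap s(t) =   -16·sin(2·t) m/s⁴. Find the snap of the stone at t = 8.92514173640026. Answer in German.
Um dies zu lösen, müssen wir 3 Ableitungen unserer Gleichung für die Geschwindigkeit v(t) = -6·t - 1 nehmen. Mit d/dt von v(t) finden wir a(t) = -6. Die Ableitung von der Beschleunigung ergibt den Ruck: j(t) = 0. Die Ableitung von dem Ruck ergibt den Snap: s(t) = 0. Wir haben den Snap s(t) = 0. Durch Einsetzen von t = 8.92514173640026: s(8.92514173640026) = 0.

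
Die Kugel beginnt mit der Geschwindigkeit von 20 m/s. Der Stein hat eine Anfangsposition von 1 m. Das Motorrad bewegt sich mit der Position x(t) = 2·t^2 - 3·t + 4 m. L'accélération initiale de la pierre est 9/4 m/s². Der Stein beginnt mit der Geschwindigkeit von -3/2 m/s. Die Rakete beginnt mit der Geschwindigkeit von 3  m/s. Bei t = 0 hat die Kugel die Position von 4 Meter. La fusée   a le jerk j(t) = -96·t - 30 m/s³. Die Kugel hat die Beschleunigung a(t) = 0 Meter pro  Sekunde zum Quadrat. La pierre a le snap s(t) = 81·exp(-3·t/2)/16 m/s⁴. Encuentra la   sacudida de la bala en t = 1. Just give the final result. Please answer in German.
Die Antwort ist 0.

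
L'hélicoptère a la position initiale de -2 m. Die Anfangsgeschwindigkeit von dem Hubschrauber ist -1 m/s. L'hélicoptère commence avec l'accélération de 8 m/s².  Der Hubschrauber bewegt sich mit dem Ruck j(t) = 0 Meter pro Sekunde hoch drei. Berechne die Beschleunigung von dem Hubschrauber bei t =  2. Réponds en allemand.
Um dies zu lösen, müssen wir 1 Stammfunktion unserer Gleichung für den Ruck j(t) = 0 finden. Das Integral von dem Ruck ist die Beschleunigung. Mit a(0) = 8 erhalten wir a(t) = 8. Mit a(t) = 8 und Einsetzen von t = 2, finden wir a = 8.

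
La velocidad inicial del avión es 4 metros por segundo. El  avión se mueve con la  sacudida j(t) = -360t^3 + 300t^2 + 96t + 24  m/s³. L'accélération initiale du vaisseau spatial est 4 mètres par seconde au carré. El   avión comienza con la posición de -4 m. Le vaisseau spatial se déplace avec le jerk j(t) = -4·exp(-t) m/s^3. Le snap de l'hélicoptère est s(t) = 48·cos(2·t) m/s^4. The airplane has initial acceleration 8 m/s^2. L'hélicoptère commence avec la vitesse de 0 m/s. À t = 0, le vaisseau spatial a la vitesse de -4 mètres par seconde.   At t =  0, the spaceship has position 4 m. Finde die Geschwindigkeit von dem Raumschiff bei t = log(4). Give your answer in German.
Wir müssen unsere Gleichung für den Ruck j(t) = -4·exp(-t) 2-mal integrieren. Durch Integration von dem Ruck und Verwendung der Anfangsbedingung a(0) = 4, erhalten wir a(t) = 4·exp(-t). Das Integral von der Beschleunigung, mit v(0) = -4, ergibt die Geschwindigkeit: v(t) = -4·exp(-t). Mit v(t) = -4·exp(-t) und Einsetzen von t = log(4), finden wir v = -1.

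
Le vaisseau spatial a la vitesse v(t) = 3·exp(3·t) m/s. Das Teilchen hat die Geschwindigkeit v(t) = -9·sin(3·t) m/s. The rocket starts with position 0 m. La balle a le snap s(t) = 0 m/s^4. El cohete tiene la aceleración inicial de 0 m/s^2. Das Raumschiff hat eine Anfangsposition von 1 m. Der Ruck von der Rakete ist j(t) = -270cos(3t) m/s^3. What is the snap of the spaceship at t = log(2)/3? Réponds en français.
En partant de la vitesse v(t) = 3·exp(3·t), nous prenons 3 dérivées. En prenant d/dt de v(t), nous trouvons a(t) = 9·exp(3·t). En dérivant l'accélération, nous obtenons le jerk: j(t) = 27·exp(3·t). En dérivant le jerk, nous obtenons le snap: s(t) = 81·exp(3·t). Nous avons le snap s(t) = 81·exp(3·t). En substituant t = log(2)/3: s(log(2)/3) = 162.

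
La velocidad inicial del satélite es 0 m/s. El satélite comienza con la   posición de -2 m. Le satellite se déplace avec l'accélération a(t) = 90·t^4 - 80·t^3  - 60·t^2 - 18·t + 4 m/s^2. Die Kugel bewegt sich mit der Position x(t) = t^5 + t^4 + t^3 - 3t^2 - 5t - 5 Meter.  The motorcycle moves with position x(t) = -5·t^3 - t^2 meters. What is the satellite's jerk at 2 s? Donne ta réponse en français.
Pour résoudre ceci, nous devons prendre 1 dérivée de notre équation de l'accélération a(t) = 90·t^4 - 80·t^3 - 60·t^2 - 18·t + 4. En prenant d/dt de a(t), nous trouvons j(t) = 360·t^3 - 240·t^2 - 120·t - 18. Nous avons le jerk j(t) = 360·t^3 - 240·t^2 - 120·t - 18. En substituant t = 2: j(2) = 1662.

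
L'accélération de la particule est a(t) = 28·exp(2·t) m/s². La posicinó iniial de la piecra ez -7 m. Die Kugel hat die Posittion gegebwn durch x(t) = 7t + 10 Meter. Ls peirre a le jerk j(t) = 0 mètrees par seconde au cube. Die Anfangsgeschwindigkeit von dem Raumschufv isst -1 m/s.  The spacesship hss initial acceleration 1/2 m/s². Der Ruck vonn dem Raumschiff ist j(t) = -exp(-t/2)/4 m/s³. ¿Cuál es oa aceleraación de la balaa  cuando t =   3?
Para resolver esto, necesitamos tomar 2 derivadas de nuestra ecuación de la posición x(t) = 7·t + 10. La derivada de la posición da la velocidad: v(t) = 7. Derivando la velocidad, obtenemos la aceleración: a(t) = 0. De la ecuación de la aceleración a(t) = 0, sustituimos t = 3 para obtener a = 0.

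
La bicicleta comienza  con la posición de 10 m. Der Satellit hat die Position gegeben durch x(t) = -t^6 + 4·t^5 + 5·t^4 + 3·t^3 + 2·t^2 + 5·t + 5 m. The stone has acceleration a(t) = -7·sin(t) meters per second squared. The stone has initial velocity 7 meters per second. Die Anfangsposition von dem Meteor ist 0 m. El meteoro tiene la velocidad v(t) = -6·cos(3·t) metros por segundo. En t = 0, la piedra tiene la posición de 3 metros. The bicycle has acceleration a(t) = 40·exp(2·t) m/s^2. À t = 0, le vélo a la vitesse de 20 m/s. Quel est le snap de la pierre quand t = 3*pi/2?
Pour résoudre ceci, nous devons prendre 2 dérivées de notre équation de l'accélération a(t) = -7·sin(t). En prenant d/dt de a(t), nous trouvons j(t) = -7·cos(t). La dérivée du jerk donne le snap: s(t) = 7·sin(t). De l'équation du snap s(t) = 7·sin(t), nous substituons t = 3*pi/2 pour obtenir s = -7.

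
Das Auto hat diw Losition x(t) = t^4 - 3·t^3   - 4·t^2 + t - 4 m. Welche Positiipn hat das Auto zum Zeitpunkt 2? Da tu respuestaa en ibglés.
Using x(t) = t^4 - 3·t^3 - 4·t^2 + t - 4 and substituting t = 2, we find x = -26.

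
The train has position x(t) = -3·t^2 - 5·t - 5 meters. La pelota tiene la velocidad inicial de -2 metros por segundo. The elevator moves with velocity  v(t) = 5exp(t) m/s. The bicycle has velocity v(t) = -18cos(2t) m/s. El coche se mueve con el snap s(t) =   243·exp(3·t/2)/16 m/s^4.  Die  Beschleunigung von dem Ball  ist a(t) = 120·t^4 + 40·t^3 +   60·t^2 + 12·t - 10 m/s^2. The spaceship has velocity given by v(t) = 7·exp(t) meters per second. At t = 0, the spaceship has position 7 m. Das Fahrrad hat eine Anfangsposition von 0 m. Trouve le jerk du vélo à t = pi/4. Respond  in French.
En partant de la vitesse v(t) = -18·cos(2·t), nous prenons 2 dérivées. La dérivée de la vitesse donne l'accélération: a(t) = 36·sin(2·t). En prenant d/dt de a(t), nous trouvons j(t) = 72·cos(2·t). De l'équation du jerk j(t) = 72·cos(2·t), nous substituons t = pi/4 pour obtenir j = 0.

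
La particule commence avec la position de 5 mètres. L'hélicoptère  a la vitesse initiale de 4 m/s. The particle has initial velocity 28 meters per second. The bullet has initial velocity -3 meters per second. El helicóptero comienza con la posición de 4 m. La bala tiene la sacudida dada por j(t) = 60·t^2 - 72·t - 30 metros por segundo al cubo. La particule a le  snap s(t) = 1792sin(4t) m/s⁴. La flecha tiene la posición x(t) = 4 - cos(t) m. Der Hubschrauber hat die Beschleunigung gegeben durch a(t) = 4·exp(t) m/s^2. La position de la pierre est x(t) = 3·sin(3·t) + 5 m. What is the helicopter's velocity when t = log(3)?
Starting from acceleration a(t) = 4·exp(t), we take 1 integral. Integrating acceleration and using the initial condition v(0) = 4, we get v(t) = 4·exp(t). From the given velocity equation v(t) = 4·exp(t), we substitute t = log(3) to get v = 12.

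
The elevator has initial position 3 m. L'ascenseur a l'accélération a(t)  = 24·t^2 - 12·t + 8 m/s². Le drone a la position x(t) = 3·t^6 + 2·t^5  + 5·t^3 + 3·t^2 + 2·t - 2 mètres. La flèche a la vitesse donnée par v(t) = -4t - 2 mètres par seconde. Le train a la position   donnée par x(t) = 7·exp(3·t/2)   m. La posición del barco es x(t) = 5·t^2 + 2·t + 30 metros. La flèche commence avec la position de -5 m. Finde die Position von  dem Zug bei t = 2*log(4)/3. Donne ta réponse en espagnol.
Usando x(t) = 7·exp(3·t/2) y sustituyendo t = 2*log(4)/3, encontramos x = 28.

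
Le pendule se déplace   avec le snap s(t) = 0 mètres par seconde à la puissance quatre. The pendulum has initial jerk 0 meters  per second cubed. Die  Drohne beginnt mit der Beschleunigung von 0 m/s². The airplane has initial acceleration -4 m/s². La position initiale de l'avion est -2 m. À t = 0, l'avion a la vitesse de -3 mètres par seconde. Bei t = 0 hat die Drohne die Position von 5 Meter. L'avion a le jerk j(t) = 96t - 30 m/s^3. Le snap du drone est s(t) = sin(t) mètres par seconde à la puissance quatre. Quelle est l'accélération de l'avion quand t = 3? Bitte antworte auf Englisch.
We need to integrate our jerk equation j(t) = 96·t - 30 1 time. Integrating jerk and using the initial condition a(0) = -4, we get a(t) = 48·t^2 - 30·t - 4. Using a(t) = 48·t^2 - 30·t - 4 and substituting t = 3, we find a = 338.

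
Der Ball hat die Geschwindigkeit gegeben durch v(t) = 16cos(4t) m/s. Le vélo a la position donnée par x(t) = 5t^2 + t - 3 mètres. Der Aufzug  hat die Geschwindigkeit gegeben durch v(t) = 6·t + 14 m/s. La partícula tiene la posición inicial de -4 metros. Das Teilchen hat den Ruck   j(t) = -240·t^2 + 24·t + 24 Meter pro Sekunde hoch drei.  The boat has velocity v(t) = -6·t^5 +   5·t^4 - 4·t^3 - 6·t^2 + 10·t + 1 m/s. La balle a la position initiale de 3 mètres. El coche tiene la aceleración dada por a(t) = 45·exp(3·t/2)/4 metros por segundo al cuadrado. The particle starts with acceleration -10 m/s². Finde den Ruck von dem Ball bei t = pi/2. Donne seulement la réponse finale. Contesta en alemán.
Der Ruck bei t = pi/2 ist j = -256.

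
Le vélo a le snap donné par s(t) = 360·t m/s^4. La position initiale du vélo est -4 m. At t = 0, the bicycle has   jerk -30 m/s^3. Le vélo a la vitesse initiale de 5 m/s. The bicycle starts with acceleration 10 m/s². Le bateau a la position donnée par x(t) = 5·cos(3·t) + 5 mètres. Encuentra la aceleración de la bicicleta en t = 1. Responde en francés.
Nous devons trouver la primitive de notre équation du snap s(t) = 360·t 2 fois. En intégrant le snap et en utilisant la condition initiale j(0) = -30, nous obtenons j(t) = 180·t^2 - 30. La primitive du jerk, avec a(0) = 10, donne l'accélération: a(t) = 60·t^3 - 30·t + 10. En utilisant a(t) = 60·t^3 - 30·t + 10 et en substituant t = 1, nous trouvons a = 40.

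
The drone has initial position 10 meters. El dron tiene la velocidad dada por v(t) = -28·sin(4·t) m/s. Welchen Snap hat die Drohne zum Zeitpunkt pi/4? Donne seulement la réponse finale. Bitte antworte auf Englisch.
s(pi/4) = -1792.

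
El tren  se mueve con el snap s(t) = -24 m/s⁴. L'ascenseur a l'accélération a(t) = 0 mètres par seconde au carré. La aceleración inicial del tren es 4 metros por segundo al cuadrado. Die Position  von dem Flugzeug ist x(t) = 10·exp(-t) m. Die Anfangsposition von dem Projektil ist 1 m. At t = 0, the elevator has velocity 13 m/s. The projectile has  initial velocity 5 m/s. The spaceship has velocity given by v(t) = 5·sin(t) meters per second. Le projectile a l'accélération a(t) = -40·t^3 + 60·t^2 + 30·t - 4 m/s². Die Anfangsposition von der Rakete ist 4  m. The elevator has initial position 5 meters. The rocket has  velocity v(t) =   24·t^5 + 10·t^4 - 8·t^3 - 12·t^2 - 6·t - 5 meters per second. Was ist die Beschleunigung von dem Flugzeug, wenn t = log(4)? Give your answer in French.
Nous devons dériver notre équation de la position x(t) = 10·exp(-t) 2 fois. En dérivant la position, nous obtenons la vitesse: v(t) = -10·exp(-t). La dérivée de la vitesse donne l'accélération: a(t) = 10·exp(-t). Nous avons l'accélération a(t) = 10·exp(-t). En substituant t = log(4): a(log(4)) = 5/2.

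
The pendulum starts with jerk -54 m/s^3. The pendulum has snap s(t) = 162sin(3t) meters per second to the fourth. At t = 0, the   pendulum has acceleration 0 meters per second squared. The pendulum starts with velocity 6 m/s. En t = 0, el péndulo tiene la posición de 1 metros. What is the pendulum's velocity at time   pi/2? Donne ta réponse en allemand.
Wir müssen die Stammfunktion unserer Gleichung für den Snap s(t) = 162·sin(3·t) 3-mal finden. Mit ∫s(t)dt und Anwendung von j(0) = -54, finden wir j(t) = -54·cos(3·t). Mit ∫j(t)dt und Anwendung von a(0) = 0, finden wir a(t) = -18·sin(3·t). Mit ∫a(t)dt und Anwendung von v(0) = 6, finden wir v(t) = 6·cos(3·t). Wir haben die Geschwindigkeit v(t) = 6·cos(3·t). Durch Einsetzen von t = pi/2: v(pi/2) = 0.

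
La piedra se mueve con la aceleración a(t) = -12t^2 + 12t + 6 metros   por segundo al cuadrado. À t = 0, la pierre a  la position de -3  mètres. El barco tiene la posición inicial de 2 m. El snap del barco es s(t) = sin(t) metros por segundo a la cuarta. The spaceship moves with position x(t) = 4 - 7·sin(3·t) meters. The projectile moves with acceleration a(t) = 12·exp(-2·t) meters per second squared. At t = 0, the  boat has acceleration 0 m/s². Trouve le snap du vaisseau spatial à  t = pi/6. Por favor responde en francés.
Nous devons dériver notre équation de la position x(t) = 4 - 7·sin(3·t) 4 fois. En prenant d/dt de x(t), nous trouvons v(t) = -21·cos(3·t). En dérivant la vitesse, nous obtenons l'accélération: a(t) = 63·sin(3·t). En prenant d/dt de a(t), nous trouvons j(t) = 189·cos(3·t). La dérivée du jerk donne le snap: s(t) = -567·sin(3·t). En utilisant s(t) = -567·sin(3·t) et en substituant t = pi/6, nous trouvons s = -567.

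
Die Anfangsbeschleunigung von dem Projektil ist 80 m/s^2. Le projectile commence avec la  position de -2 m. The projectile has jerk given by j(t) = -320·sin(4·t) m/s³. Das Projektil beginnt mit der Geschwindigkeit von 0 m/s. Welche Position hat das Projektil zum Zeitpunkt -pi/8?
Ausgehend von dem Ruck j(t) = -320·sin(4·t), nehmen wir 3 Stammfunktionen. Die Stammfunktion von dem Ruck, mit a(0) = 80, ergibt die Beschleunigung: a(t) = 80·cos(4·t). Das Integral von der Beschleunigung, mit v(0) = 0, ergibt die Geschwindigkeit: v(t) = 20·sin(4·t). Das Integral von der Geschwindigkeit ist die Position. Mit x(0) = -2 erhalten wir x(t) = 3 - 5·cos(4·t). Wir haben die Position x(t) = 3 - 5·cos(4·t). Durch Einsetzen von t = -pi/8: x(-pi/8) = 3.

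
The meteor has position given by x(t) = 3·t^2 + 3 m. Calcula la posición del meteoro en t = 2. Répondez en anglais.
From the given position equation x(t) = 3·t^2 + 3, we substitute t = 2 to get x = 15.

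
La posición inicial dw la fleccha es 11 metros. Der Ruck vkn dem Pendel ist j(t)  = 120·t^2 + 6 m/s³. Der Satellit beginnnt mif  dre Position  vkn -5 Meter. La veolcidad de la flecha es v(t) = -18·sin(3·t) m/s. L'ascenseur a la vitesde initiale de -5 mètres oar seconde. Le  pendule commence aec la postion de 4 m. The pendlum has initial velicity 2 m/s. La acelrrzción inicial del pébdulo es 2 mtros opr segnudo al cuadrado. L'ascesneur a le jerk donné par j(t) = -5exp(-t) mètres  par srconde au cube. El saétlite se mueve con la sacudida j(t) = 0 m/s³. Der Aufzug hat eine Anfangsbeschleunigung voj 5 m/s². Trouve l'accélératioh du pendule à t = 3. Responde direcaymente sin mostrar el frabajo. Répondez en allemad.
a(3) = 1100.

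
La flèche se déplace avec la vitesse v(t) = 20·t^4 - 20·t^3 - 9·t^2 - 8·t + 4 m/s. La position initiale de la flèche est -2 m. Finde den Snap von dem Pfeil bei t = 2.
Um dies zu lösen, müssen wir 3 Ableitungen unserer Gleichung für die Geschwindigkeit v(t) = 20·t^4 - 20·t^3 - 9·t^2 - 8·t + 4 nehmen. Mit d/dt von v(t) finden wir a(t) = 80·t^3 - 60·t^2 - 18·t - 8. Durch Ableiten von der Beschleunigung erhalten wir den Ruck: j(t) = 240·t^2 - 120·t - 18. Mit d/dt von j(t) finden wir s(t) = 480·t - 120. Mit s(t) = 480·t - 120 und Einsetzen von t = 2, finden wir s = 840.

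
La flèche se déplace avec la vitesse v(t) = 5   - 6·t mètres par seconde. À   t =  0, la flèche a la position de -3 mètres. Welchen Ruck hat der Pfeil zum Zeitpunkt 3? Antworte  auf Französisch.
Pour résoudre ceci, nous devons prendre 2 dérivées de notre équation de la vitesse v(t) = 5 - 6·t. En prenant d/dt de v(t), nous trouvons a(t) = -6. La dérivée de l'accélération donne le jerk: j(t) = 0. De l'équation du jerk j(t) = 0, nous substituons t = 3 pour obtenir j = 0.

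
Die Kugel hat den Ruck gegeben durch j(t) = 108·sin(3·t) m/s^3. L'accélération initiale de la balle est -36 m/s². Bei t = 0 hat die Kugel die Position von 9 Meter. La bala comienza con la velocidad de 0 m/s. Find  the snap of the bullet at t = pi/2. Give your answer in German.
Wir müssen unsere Gleichung für den Ruck j(t) = 108·sin(3·t) 1-mal ableiten. Mit d/dt von j(t) finden wir s(t) = 324·cos(3·t). Wir haben den Snap s(t) = 324·cos(3·t). Durch Einsetzen von t = pi/2: s(pi/2) = 0.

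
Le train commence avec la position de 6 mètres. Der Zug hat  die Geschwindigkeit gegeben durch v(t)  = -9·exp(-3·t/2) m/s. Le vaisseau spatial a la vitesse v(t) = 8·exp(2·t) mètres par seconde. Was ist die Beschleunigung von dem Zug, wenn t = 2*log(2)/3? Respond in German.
Um dies zu lösen, müssen wir 1 Ableitung unserer Gleichung für die Geschwindigkeit v(t) = -9·exp(-3·t/2) nehmen. Die Ableitung von der Geschwindigkeit ergibt die Beschleunigung: a(t) = 27·exp(-3·t/2)/2. Mit a(t) = 27·exp(-3·t/2)/2 und Einsetzen von t = 2*log(2)/3, finden wir a = 27/4.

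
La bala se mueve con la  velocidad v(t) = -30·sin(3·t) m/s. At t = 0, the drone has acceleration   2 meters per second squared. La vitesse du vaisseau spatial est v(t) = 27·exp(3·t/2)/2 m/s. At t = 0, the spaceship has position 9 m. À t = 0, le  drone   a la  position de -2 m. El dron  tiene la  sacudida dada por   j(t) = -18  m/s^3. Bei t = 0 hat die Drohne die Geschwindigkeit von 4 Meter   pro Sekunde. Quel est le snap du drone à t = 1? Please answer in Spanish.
Partiendo de la sacudida j(t) = -18, tomamos 1 derivada. La derivada de la sacudida da el snap: s(t) = 0. Tenemos el snap s(t) = 0. Sustituyendo t = 1: s(1) = 0.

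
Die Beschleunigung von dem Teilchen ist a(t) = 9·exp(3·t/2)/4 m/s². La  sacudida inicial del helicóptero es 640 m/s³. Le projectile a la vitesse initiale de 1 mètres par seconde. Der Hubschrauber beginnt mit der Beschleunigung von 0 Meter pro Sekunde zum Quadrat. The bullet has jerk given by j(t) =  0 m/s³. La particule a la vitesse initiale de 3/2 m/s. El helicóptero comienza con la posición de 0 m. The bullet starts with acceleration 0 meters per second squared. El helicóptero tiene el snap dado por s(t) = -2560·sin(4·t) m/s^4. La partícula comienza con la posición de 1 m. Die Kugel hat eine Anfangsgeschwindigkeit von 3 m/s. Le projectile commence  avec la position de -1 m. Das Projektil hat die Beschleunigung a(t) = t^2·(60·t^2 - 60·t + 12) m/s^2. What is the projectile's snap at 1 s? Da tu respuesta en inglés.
Starting from acceleration a(t) = t^2·(60·t^2 - 60·t + 12), we take 2 derivatives. Differentiating acceleration, we get jerk: j(t) = t^2·(120·t - 60) + 2·t·(60·t^2 - 60·t + 12). The derivative of jerk gives snap: s(t) = 240·t^2 + 4·t·(120·t - 60) - 120·t + 24. We have snap s(t) = 240·t^2 + 4·t·(120·t - 60) - 120·t + 24. Substituting t = 1: s(1) = 384.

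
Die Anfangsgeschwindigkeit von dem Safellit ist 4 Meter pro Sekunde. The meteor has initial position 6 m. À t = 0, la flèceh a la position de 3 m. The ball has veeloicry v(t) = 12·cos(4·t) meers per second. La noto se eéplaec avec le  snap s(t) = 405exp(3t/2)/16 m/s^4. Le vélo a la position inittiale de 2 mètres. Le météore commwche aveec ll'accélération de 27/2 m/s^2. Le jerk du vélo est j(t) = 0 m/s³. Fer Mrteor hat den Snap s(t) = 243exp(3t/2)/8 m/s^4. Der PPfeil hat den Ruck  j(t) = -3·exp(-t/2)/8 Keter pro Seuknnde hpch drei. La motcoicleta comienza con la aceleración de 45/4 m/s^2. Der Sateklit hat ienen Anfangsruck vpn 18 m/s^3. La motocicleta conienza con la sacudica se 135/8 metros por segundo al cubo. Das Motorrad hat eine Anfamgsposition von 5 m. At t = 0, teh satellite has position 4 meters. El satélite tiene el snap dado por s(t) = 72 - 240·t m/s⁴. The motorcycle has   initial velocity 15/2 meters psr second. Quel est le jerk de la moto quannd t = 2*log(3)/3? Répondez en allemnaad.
Um dies zu lösen, müssen wir 1 Integral unserer Gleichung für den Snap s(t) = 405·exp(3·t/2)/16 finden. Mit ∫s(t)dt und Anwendung von j(0) = 135/8, finden wir j(t) = 135·exp(3·t/2)/8. Wir haben den Ruck j(t) = 135·exp(3·t/2)/8. Durch Einsetzen von t = 2*log(3)/3: j(2*log(3)/3) = 405/8.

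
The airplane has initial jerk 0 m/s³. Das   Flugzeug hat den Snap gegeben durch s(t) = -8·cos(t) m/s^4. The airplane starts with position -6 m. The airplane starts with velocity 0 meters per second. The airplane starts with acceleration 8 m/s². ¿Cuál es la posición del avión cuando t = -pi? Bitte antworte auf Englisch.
To find the answer, we compute 4 integrals of s(t) = -8·cos(t). Integrating snap and using the initial condition j(0) = 0, we get j(t) = -8·sin(t). The antiderivative of jerk is acceleration. Using a(0) = 8, we get a(t) = 8·cos(t). The integral of acceleration is velocity. Using v(0) = 0, we get v(t) = 8·sin(t). Taking ∫v(t)dt and applying x(0) = -6, we find x(t) = 2 - 8·cos(t). From the given position equation x(t) = 2 - 8·cos(t), we substitute t = -pi to get x = 10.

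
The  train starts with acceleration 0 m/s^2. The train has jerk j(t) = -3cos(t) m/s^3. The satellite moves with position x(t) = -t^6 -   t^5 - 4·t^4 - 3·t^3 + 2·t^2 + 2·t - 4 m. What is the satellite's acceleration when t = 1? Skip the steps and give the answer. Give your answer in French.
À t = 1, a = -112.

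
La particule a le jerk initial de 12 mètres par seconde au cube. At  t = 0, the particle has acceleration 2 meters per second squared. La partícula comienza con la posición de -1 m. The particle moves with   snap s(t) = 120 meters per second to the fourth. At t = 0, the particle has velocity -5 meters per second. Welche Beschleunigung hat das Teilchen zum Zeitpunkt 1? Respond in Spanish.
Partiendo del snap s(t) = 120, tomamos 2 antiderivadas. Tomando ∫s(t)dt y aplicando j(0) = 12, encontramos j(t) = 120·t + 12. Tomando ∫j(t)dt y aplicando a(0) = 2, encontramos a(t) = 60·t^2 + 12·t + 2. Tenemos la aceleración a(t) = 60·t^2 + 12·t + 2. Sustituyendo t = 1: a(1) = 74.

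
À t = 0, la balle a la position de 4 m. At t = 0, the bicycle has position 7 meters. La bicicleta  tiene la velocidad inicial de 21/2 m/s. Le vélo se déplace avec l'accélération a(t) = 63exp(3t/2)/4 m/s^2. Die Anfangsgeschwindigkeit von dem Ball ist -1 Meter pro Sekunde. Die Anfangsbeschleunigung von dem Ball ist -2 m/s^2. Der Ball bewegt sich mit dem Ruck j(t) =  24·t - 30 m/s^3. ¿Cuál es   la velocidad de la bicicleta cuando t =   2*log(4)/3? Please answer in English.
Starting from acceleration a(t) = 63·exp(3·t/2)/4, we take 1 integral. Taking ∫a(t)dt and applying v(0) = 21/2, we find v(t) = 21·exp(3·t/2)/2. We have velocity v(t) = 21·exp(3·t/2)/2. Substituting t = 2*log(4)/3: v(2*log(4)/3) = 42.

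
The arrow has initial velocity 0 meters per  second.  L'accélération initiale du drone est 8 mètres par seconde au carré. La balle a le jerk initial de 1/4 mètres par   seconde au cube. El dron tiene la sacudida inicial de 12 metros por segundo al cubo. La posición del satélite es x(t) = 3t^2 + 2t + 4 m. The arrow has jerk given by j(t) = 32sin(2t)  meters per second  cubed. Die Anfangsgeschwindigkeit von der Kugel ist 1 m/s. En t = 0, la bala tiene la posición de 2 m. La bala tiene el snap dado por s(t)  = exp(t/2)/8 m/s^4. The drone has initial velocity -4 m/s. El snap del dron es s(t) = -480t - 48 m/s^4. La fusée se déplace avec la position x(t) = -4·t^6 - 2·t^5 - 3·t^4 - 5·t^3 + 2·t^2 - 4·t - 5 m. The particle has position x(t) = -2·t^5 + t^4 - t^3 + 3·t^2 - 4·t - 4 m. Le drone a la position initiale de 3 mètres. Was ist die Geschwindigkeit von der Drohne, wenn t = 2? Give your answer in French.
Nous devons intégrer notre équation du snap s(t) = -480·t - 48 3 fois. La primitive du snap est le jerk. En utilisant j(0) = 12, nous obtenons j(t) = -240·t^2 - 48·t + 12. En intégrant le jerk et en utilisant la condition initiale a(0) = 8, nous obtenons a(t) = -80·t^3 - 24·t^2 + 12·t + 8. En prenant ∫a(t)dt et en appliquant v(0) = -4, nous trouvons v(t) = -20·t^4 - 8·t^3 + 6·t^2 + 8·t - 4. De l'équation de la vitesse v(t) = -20·t^4 - 8·t^3 + 6·t^2 + 8·t - 4, nous substituons t = 2 pour obtenir v = -348.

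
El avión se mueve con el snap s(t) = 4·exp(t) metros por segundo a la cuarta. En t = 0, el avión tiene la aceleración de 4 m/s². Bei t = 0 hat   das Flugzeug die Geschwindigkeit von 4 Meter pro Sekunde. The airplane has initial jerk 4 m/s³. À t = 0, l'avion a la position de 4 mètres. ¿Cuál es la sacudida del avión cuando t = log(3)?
Partiendo del snap s(t) = 4·exp(t), tomamos 1 antiderivada. Tomando ∫s(t)dt y aplicando j(0) = 4, encontramos j(t) = 4·exp(t). Tenemos la sacudida j(t) = 4·exp(t). Sustituyendo t = log(3): j(log(3)) = 12.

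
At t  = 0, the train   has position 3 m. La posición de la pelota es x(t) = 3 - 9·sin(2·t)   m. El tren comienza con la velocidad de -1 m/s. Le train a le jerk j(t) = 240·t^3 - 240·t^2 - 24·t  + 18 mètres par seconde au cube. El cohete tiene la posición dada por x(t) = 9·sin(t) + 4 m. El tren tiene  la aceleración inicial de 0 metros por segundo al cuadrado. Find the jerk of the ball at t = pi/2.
We must differentiate our position equation x(t) = 3 - 9·sin(2·t) 3 times. The derivative of position gives velocity: v(t) = -18·cos(2·t). The derivative of velocity gives acceleration: a(t) = 36·sin(2·t). Taking d/dt of a(t), we find j(t) = 72·cos(2·t). Using j(t) = 72·cos(2·t) and substituting t = pi/2, we find j = -72.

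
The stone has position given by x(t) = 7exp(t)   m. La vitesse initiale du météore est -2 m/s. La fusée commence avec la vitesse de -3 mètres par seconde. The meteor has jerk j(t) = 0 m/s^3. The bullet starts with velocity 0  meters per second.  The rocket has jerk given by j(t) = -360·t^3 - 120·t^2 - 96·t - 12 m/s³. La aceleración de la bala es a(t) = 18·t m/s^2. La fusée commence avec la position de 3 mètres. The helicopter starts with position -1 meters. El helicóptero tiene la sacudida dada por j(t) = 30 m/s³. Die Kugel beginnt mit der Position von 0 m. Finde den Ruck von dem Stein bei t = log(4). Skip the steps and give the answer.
Bei t = log(4), j = 28.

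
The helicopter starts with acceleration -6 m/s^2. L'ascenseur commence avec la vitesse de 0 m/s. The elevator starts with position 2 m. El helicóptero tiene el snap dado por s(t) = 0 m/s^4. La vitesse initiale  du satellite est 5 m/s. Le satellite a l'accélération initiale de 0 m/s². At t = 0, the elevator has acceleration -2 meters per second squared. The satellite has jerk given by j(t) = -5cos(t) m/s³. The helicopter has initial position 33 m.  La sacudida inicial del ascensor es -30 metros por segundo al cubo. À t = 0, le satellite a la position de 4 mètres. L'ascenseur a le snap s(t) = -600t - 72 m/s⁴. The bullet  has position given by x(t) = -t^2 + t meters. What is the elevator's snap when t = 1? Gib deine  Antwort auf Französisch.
Nous avons le snap s(t) = -600·t - 72. En substituant t = 1: s(1) = -672.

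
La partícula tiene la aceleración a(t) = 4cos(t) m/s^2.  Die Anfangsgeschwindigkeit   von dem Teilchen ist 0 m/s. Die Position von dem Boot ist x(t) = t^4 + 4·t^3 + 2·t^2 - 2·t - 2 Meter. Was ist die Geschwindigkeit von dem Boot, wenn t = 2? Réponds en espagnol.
Partiendo de la posición x(t) = t^4 + 4·t^3 + 2·t^2 - 2·t - 2, tomamos 1 derivada. La derivada de la posición da la velocidad: v(t) = 4·t^3 + 12·t^2 + 4·t - 2. Tenemos la velocidad v(t) = 4·t^3 + 12·t^2 + 4·t - 2. Sustituyendo t = 2: v(2) = 86.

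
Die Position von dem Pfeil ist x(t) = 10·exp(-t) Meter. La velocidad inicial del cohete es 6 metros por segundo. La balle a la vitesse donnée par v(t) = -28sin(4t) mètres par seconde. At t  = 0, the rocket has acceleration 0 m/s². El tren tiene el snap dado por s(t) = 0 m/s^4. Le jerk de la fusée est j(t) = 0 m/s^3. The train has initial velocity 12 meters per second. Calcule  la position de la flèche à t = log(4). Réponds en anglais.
We have position x(t) = 10·exp(-t). Substituting t = log(4): x(log(4)) = 5/2.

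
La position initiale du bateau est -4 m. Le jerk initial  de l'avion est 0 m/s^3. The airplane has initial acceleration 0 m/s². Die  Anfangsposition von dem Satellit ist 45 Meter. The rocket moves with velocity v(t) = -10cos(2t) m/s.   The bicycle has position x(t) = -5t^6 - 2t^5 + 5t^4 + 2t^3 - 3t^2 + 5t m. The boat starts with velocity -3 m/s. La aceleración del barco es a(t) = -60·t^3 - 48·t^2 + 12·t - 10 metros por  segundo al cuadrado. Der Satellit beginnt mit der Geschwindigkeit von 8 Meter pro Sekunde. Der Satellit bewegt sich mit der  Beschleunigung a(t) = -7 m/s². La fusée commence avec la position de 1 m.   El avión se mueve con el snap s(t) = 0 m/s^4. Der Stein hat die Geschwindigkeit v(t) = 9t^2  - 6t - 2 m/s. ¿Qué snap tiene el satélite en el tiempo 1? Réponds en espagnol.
Para resolver esto, necesitamos tomar 2 derivadas de nuestra ecuación de la aceleración a(t) = -7. La derivada de la aceleración da la sacudida: j(t) = 0. Derivando la sacudida, obtenemos el snap: s(t) = 0. De la ecuación del snap s(t) = 0, sustituimos t = 1 para obtener s = 0.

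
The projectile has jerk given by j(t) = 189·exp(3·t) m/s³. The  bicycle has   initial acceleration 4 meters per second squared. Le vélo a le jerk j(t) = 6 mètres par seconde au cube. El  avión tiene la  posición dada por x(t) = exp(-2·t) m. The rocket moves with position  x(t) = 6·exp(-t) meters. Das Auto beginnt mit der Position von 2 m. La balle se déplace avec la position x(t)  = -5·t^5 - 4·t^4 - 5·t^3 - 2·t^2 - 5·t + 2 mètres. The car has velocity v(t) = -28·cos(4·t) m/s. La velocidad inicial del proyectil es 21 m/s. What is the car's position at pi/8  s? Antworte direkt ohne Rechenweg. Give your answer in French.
À t = pi/8, x = -5.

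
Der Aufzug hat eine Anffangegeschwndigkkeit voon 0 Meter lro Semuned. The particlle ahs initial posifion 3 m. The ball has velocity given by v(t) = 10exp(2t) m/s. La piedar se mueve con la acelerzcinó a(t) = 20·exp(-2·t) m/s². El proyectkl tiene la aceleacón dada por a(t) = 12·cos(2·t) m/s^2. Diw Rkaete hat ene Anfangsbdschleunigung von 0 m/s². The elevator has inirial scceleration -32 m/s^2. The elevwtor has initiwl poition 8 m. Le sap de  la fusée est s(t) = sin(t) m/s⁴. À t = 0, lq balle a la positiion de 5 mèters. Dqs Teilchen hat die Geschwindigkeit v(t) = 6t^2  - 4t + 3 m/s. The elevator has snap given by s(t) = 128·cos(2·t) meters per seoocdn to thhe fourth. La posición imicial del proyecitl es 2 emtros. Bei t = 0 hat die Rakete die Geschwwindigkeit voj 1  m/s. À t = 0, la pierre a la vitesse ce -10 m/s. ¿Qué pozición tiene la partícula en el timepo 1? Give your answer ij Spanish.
Partiendo de la velocidad v(t) = 6·t^2 - 4·t + 3, tomamos 1 integral. La antiderivada de la velocidad, con x(0) = 3, da la posición: x(t) = 2·t^3 - 2·t^2 + 3·t + 3. Tenemos la posición x(t) = 2·t^3 - 2·t^2 + 3·t + 3. Sustituyendo t = 1: x(1) = 6.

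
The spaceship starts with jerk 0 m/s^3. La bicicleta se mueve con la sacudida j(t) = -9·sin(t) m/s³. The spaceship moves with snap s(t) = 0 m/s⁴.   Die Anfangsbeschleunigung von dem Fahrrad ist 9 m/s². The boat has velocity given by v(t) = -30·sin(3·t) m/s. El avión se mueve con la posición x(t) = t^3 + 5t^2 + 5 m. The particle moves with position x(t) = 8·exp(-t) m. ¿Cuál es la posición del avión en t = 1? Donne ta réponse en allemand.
Wir haben die Position x(t) = t^3 + 5·t^2 + 5. Durch Einsetzen von t = 1: x(1) = 11.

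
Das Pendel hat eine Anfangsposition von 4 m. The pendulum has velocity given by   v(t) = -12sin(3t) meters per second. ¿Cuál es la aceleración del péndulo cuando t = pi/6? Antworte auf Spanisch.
Debemos derivar nuestra ecuación de la velocidad v(t) = -12·sin(3·t) 1 vez. La derivada de la velocidad da la aceleración: a(t) = -36·cos(3·t). Tenemos la aceleración a(t) = -36·cos(3·t). Sustituyendo t = pi/6: a(pi/6) = 0.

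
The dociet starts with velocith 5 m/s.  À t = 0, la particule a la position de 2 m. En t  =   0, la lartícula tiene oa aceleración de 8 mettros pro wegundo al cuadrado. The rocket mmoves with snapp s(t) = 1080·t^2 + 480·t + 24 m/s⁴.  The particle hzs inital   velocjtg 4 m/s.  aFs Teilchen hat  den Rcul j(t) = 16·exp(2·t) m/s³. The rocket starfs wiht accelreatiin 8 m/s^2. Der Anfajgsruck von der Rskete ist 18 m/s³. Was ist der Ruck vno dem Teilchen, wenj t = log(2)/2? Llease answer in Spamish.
Tenemos la sacudida j(t) = 16·exp(2·t). Sustituyendo t = log(2)/2: j(log(2)/2) = 32.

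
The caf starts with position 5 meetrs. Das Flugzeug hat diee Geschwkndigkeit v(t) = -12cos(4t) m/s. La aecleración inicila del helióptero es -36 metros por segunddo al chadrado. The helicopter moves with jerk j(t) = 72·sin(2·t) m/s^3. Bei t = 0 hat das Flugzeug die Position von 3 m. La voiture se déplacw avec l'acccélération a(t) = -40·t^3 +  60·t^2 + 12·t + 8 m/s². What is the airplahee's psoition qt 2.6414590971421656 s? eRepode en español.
Necesitamos integrar nuestra ecuación de la velocidad v(t) = -12·cos(4·t) 1 vez. Tomando ∫v(t)dt y aplicando x(0) = 3, encontramos x(t) = 3 - 3·sin(4·t). De la ecuación de la posición x(t) = 3 - 3·sin(4·t), sustituimos t = 2.6414590971421656 para obtener x = 5.72722494212421.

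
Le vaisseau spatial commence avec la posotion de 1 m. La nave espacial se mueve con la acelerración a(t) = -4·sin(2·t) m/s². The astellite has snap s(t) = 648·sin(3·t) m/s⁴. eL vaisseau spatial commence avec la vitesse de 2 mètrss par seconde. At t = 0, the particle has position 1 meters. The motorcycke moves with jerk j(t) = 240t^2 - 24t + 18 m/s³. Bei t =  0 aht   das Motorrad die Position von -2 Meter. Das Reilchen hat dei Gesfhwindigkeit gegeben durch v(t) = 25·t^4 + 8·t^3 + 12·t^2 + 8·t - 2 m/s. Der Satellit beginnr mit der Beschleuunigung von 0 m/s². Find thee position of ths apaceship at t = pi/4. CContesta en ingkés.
To find the answer, we compute 2 integrals of a(t) = -4·sin(2·t). The antiderivative of acceleration, with v(0) = 2, gives velocity: v(t) = 2·cos(2·t). The integral of velocity, with x(0) = 1, gives position: x(t) = sin(2·t) + 1. From the given position equation x(t) = sin(2·t) + 1, we substitute t = pi/4 to get x = 2.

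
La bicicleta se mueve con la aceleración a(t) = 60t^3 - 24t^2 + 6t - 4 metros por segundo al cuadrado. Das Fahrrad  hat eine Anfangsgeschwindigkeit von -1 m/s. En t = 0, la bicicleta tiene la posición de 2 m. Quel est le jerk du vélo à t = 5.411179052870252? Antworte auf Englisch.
Starting from acceleration a(t) = 60·t^3 - 24·t^2 + 6·t - 4, we take 1 derivative. The derivative of acceleration gives jerk: j(t) = 180·t^2 - 48·t + 6. We have jerk j(t) = 180·t^2 - 48·t + 6. Substituting t = 5.411179052870252: j(5.411179052870252) = 5016.81797906215.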